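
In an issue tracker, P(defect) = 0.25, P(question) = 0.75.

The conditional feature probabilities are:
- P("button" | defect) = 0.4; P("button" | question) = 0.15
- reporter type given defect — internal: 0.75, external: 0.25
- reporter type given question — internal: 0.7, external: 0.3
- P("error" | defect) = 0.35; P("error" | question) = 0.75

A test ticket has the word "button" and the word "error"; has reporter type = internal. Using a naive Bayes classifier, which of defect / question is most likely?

question

defect: 0.25 × 0.4 × 0.75 × 0.35 = 0.02625
question: 0.75 × 0.15 × 0.7 × 0.75 = 0.0590625
Highest score → question.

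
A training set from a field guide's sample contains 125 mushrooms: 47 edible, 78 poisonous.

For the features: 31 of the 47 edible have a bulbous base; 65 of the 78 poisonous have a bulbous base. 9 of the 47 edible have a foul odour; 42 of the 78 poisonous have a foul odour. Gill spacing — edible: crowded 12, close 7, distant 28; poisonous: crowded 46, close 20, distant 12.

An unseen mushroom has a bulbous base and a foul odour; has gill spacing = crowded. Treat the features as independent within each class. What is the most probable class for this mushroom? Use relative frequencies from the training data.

poisonous

edible: (47/125) × (31/47) × (9/47) × (12/47) ≈ 0.0121249
poisonous: (78/125) × (65/78) × (42/78) × (46/78) ≈ 0.165128
Highest score → poisonous.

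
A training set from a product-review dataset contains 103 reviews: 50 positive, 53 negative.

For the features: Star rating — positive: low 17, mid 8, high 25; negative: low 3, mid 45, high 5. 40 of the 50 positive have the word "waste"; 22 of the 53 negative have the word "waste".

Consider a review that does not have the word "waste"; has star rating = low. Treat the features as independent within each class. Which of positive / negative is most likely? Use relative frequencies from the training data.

positive: (50/103) × (17/50) × (10/50) ≈ 0.0330097
negative: (53/103) × (3/53) × (31/53) ≈ 0.0170361
Highest score → positive.

positive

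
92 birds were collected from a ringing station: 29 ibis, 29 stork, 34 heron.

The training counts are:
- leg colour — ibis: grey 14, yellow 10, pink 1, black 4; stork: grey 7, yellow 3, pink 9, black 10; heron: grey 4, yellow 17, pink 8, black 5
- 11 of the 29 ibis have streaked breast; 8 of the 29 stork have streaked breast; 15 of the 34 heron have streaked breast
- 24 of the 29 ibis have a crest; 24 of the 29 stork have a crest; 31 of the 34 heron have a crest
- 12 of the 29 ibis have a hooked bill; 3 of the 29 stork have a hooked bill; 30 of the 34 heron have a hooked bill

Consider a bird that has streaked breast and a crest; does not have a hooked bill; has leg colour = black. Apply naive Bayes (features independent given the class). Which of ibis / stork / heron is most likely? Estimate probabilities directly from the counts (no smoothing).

ibis: (29/92) × (4/29) × (11/29) × (24/29) × (17/29) ≈ 0.00800076
stork: (29/92) × (10/29) × (8/29) × (24/29) × (26/29) ≈ 0.0222481
heron: (34/92) × (5/34) × (15/34) × (31/34) × (4/34) ≈ 0.00257193
Highest score → stork.

stork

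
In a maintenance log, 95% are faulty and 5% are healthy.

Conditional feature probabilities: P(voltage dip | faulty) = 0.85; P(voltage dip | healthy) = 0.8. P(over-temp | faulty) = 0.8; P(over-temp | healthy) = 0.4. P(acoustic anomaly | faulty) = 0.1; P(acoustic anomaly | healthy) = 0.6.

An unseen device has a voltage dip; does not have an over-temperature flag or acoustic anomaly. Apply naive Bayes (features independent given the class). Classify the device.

faulty

faulty: 0.95 × 0.85 × (1−0.8) × (1−0.1) = 0.14535
healthy: 0.05 × 0.8 × (1−0.4) × (1−0.6) = 0.0096
Highest score → faulty.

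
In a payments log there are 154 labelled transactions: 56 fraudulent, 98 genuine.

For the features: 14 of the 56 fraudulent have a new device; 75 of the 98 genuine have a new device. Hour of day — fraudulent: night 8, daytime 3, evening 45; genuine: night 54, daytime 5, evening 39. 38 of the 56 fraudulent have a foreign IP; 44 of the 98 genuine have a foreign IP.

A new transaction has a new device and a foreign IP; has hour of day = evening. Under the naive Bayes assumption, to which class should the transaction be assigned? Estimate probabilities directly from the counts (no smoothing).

fraudulent: (56/154) × (14/56) × (45/56) × (38/56) ≈ 0.049571
genuine: (98/154) × (75/98) × (39/98) × (44/98) ≈ 0.0870173
Highest score → genuine.

genuine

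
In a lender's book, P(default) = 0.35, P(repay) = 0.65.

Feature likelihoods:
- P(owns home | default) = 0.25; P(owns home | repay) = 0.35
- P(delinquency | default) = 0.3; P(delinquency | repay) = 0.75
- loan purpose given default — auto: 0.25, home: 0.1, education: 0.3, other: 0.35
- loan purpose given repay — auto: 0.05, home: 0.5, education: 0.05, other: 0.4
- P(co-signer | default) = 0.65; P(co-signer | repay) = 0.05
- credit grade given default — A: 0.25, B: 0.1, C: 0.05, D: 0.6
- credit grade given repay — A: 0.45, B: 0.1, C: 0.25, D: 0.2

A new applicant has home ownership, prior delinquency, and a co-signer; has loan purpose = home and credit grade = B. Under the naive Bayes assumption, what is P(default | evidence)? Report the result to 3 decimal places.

0.286

default: 0.35 × 0.25 × 0.3 × 0.1 × 0.65 × 0.1 = 0.000170625
repay: 0.65 × 0.35 × 0.75 × 0.5 × 0.05 × 0.1 = 0.0004265625
P(default | x) = 0.000170625 / 0.0005971875 ≈ 0.286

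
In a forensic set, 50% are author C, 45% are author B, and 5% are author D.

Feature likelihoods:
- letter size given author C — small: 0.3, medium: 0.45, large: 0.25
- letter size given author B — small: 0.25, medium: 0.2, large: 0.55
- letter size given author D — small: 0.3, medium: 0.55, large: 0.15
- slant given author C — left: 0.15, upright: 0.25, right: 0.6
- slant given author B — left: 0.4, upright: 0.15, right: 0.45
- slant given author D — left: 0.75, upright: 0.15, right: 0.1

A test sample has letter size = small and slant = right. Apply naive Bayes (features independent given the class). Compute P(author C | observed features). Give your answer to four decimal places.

author C: 0.5 × 0.3 × 0.6 = 0.09
author B: 0.45 × 0.25 × 0.45 = 0.050625
author D: 0.05 × 0.3 × 0.1 = 0.0015
P(author C | x) = 0.09 / 0.142125 ≈ 0.6332

0.6332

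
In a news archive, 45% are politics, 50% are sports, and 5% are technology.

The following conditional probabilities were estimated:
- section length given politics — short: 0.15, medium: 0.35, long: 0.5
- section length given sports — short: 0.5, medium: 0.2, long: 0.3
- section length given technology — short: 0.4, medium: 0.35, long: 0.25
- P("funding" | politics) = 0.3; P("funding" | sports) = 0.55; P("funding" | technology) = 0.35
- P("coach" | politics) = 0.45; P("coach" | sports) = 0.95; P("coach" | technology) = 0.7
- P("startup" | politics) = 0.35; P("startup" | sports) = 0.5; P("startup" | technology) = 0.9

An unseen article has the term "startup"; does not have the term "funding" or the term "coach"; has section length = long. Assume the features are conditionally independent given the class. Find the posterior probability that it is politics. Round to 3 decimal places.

0.887

politics: 0.45 × 0.5 × (1−0.3) × (1−0.45) × 0.35 = 0.03031875
sports: 0.5 × 0.3 × (1−0.55) × (1−0.95) × 0.5 = 0.0016875
technology: 0.05 × 0.25 × (1−0.35) × (1−0.7) × 0.9 = 0.00219375
P(politics | x) = 0.03031875 / 0.0342 ≈ 0.887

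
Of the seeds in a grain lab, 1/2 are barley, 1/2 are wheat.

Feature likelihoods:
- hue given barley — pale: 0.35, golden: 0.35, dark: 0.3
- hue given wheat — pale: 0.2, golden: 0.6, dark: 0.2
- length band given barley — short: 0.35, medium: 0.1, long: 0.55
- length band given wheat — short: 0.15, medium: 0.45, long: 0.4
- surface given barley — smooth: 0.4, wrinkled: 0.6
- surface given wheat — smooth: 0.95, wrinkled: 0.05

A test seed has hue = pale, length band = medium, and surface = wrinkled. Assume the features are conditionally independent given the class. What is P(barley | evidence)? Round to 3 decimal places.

barley: 0.5 × 0.35 × 0.1 × 0.6 = 0.0105
wheat: 0.5 × 0.2 × 0.45 × 0.05 = 0.00225
P(barley | x) = 0.0105 / 0.01275 ≈ 0.824

0.824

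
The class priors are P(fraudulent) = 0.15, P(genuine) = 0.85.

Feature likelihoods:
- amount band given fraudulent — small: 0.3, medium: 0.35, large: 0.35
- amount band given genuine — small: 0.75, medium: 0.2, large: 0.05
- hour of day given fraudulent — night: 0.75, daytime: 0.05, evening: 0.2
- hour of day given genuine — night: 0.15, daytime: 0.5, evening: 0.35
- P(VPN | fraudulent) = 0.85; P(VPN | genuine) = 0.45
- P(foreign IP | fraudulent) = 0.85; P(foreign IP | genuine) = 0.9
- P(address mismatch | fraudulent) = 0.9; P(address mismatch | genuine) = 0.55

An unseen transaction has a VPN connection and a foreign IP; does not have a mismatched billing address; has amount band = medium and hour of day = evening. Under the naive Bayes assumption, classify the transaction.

genuine

fraudulent: 0.15 × 0.35 × 0.2 × 0.85 × 0.85 × (1−0.9) = 0.000758625
genuine: 0.85 × 0.2 × 0.35 × 0.45 × 0.9 × (1−0.55) = 0.010843875
Highest score → genuine.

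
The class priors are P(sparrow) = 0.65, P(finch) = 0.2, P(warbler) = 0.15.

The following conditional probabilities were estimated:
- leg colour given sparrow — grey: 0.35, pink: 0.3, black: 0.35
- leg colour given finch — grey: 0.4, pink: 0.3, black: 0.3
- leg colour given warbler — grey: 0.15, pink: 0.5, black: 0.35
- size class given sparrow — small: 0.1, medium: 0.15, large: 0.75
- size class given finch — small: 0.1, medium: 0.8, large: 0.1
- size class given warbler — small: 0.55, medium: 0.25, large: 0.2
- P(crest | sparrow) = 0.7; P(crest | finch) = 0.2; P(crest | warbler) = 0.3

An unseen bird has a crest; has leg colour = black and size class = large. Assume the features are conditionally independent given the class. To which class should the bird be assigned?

sparrow

sparrow: 0.65 × 0.35 × 0.75 × 0.7 = 0.1194375
finch: 0.2 × 0.3 × 0.1 × 0.2 = 0.0012
warbler: 0.15 × 0.35 × 0.2 × 0.3 = 0.00315
Highest score → sparrow.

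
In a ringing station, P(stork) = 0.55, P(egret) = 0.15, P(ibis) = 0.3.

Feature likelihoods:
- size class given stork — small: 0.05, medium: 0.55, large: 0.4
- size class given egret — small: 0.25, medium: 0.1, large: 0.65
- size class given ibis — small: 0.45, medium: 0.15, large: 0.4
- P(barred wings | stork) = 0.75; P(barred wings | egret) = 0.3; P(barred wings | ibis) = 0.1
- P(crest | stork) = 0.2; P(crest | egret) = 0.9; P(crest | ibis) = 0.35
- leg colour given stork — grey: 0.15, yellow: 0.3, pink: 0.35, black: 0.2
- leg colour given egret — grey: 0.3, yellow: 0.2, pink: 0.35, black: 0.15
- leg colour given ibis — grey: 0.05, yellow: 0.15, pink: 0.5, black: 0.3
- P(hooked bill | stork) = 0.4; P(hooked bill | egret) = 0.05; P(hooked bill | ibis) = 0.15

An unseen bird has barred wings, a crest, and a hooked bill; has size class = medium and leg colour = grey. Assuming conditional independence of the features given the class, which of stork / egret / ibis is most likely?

stork: 0.55 × 0.55 × 0.75 × 0.2 × 0.15 × 0.4 = 0.0027225
egret: 0.15 × 0.1 × 0.3 × 0.9 × 0.3 × 0.05 = 0.00006075
ibis: 0.3 × 0.15 × 0.1 × 0.35 × 0.05 × 0.15 = 0.0000118125
Highest score → stork.

stork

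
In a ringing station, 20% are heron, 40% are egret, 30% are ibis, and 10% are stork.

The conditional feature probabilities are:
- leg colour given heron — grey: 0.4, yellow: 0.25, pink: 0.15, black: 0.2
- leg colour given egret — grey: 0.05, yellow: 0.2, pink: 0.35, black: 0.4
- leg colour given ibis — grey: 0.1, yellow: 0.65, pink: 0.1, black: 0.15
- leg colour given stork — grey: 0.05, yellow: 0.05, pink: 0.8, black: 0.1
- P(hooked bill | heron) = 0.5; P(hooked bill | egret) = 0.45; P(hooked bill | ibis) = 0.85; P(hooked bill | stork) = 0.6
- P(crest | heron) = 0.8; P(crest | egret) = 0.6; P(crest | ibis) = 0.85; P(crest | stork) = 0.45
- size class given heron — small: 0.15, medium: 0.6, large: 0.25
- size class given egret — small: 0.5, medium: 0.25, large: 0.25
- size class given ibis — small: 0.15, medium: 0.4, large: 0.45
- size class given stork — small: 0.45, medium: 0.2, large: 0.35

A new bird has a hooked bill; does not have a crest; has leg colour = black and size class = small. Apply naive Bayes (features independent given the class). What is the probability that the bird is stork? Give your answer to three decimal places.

heron: 0.2 × 0.2 × 0.5 × (1−0.8) × 0.15 = 0.0006
egret: 0.4 × 0.4 × 0.45 × (1−0.6) × 0.5 = 0.0144
ibis: 0.3 × 0.15 × 0.85 × (1−0.85) × 0.15 = 0.000860625
stork: 0.1 × 0.1 × 0.6 × (1−0.45) × 0.45 = 0.001485
P(stork | x) = 0.001485 / 0.017345625 ≈ 0.086

0.086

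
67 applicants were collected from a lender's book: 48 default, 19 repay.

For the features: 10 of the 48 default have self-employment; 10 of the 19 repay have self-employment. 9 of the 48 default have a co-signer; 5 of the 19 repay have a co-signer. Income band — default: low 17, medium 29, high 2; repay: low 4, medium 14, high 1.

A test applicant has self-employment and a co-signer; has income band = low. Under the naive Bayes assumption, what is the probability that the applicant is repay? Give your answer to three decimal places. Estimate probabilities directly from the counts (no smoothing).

default: (48/67) × (10/48) × (9/48) × (17/48) ≈ 0.00991138
repay: (19/67) × (10/19) × (5/19) × (4/19) ≈ 0.0082689
P(repay | x) = 0.0082689 / 0.01818028 ≈ 0.455

0.455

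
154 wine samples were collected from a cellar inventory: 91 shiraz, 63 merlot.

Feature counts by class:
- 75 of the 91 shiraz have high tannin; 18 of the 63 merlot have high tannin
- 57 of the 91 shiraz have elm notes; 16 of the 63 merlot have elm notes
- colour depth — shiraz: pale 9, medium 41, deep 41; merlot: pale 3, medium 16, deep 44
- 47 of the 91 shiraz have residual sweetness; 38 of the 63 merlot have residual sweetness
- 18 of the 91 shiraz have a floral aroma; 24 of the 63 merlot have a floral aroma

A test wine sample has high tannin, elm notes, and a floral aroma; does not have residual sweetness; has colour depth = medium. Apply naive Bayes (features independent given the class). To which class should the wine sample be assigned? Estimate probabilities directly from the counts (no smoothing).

shiraz

shiraz: (91/154) × (75/91) × (57/91) × (41/91) × (44/91) × (18/91) ≈ 0.0131449
merlot: (63/154) × (18/63) × (16/63) × (16/63) × (25/63) × (24/63) ≈ 0.00113967
Highest score → shiraz.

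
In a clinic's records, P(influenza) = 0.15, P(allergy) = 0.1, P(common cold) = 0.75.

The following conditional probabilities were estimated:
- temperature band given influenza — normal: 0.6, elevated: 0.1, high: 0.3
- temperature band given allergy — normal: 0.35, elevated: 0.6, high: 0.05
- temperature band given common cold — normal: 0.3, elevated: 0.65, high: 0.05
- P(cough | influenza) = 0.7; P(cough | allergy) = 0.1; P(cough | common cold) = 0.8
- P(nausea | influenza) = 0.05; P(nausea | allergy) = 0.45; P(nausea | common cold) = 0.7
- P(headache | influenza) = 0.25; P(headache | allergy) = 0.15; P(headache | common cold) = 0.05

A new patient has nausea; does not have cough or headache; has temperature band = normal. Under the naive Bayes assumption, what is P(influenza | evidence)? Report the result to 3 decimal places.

influenza: 0.15 × 0.6 × (1−0.7) × 0.05 × (1−0.25) = 0.0010125
allergy: 0.1 × 0.35 × (1−0.1) × 0.45 × (1−0.15) = 0.01204875
common cold: 0.75 × 0.3 × (1−0.8) × 0.7 × (1−0.05) = 0.029925
P(influenza | x) = 0.0010125 / 0.04298625 ≈ 0.024

0.024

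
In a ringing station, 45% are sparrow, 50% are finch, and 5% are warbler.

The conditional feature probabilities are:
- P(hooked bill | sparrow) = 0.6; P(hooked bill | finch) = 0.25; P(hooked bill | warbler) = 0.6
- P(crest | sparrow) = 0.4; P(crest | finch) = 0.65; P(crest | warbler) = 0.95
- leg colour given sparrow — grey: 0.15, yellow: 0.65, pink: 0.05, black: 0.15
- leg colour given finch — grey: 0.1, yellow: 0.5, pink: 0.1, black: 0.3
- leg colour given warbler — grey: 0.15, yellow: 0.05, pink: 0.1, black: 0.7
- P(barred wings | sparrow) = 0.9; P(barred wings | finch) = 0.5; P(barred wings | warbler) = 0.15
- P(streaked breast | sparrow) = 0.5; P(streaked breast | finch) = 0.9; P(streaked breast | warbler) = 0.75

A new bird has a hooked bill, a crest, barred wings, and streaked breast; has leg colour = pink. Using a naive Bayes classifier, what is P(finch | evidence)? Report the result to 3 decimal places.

sparrow: 0.45 × 0.6 × 0.4 × 0.05 × 0.9 × 0.5 = 0.00243
finch: 0.5 × 0.25 × 0.65 × 0.1 × 0.5 × 0.9 = 0.00365625
warbler: 0.05 × 0.6 × 0.95 × 0.1 × 0.15 × 0.75 = 0.000320625
P(finch | x) = 0.00365625 / 0.006406875 ≈ 0.571

0.571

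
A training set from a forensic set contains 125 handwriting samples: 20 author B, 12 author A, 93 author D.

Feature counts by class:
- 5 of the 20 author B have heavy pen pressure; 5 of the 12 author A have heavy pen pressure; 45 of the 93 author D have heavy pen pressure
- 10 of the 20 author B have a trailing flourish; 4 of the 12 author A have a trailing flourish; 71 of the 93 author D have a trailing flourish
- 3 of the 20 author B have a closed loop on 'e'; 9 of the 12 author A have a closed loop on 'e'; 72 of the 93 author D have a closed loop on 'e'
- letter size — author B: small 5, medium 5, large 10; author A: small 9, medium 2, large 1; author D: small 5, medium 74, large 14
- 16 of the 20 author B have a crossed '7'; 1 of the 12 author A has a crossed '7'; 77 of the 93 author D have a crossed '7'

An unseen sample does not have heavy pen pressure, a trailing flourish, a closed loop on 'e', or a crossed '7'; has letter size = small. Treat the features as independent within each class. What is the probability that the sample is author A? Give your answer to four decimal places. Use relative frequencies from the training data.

author B: (20/125) × (15/20) × (10/20) × (17/20) × (5/20) × (4/20) = 0.00255
author A: (12/125) × (7/12) × (8/12) × (3/12) × (9/12) × (11/12) ≈ 0.00641667
author D: (93/125) × (48/93) × (22/93) × (21/93) × (5/93) × (16/93) ≈ 0.000189728
P(author A | x) = 0.00641667 / 0.009156398 ≈ 0.7008

0.7008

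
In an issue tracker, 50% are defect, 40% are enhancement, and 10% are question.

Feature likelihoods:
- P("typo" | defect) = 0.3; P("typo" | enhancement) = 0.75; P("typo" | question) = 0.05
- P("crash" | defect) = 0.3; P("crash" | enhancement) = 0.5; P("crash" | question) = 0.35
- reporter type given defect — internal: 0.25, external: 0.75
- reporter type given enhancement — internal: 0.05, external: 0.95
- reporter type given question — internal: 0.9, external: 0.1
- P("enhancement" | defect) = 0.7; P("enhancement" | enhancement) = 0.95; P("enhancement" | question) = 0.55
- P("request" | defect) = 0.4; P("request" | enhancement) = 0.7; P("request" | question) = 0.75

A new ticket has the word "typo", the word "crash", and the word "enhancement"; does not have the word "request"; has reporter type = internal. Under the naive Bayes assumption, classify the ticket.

defect: 0.5 × 0.3 × 0.3 × 0.25 × 0.7 × (1−0.4) = 0.004725
enhancement: 0.4 × 0.75 × 0.5 × 0.05 × 0.95 × (1−0.7) = 0.0021375
question: 0.1 × 0.05 × 0.35 × 0.9 × 0.55 × (1−0.75) = 0.0002165625
Highest score → defect.

defect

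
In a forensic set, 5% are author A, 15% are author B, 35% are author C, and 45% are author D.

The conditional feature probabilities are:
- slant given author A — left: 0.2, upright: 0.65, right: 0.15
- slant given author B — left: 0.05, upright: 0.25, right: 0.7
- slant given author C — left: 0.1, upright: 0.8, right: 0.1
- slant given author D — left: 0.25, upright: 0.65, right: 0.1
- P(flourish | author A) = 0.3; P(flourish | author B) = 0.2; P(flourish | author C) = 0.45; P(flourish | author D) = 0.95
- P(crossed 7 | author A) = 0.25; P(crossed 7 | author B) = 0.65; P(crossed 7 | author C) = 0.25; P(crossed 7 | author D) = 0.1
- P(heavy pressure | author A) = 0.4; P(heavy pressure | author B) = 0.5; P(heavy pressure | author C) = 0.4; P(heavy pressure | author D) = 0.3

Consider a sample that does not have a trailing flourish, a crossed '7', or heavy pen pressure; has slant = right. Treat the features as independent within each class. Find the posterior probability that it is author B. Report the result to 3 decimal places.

author A: 0.05 × 0.15 × (1−0.3) × (1−0.25) × (1−0.4) = 0.0023625
author B: 0.15 × 0.7 × (1−0.2) × (1−0.65) × (1−0.5) = 0.0147
author C: 0.35 × 0.1 × (1−0.45) × (1−0.25) × (1−0.4) = 0.0086625
author D: 0.45 × 0.1 × (1−0.95) × (1−0.1) × (1−0.3) = 0.0014175
P(author B | x) = 0.0147 / 0.0271425 ≈ 0.542

0.542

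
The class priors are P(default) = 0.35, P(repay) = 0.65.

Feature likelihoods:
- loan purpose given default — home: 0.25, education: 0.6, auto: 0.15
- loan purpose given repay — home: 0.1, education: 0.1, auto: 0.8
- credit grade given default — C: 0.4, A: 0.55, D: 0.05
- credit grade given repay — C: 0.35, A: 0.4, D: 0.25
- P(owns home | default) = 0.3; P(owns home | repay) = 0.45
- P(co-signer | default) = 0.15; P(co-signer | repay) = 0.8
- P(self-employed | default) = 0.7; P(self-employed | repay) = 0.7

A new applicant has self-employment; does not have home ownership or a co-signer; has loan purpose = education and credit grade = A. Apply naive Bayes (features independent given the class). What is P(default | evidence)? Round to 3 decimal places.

default: 0.35 × 0.6 × 0.55 × (1−0.3) × (1−0.15) × 0.7 = 0.04810575
repay: 0.65 × 0.1 × 0.4 × (1−0.45) × (1−0.8) × 0.7 = 0.002002
P(default | x) = 0.04810575 / 0.05010775 ≈ 0.960

0.960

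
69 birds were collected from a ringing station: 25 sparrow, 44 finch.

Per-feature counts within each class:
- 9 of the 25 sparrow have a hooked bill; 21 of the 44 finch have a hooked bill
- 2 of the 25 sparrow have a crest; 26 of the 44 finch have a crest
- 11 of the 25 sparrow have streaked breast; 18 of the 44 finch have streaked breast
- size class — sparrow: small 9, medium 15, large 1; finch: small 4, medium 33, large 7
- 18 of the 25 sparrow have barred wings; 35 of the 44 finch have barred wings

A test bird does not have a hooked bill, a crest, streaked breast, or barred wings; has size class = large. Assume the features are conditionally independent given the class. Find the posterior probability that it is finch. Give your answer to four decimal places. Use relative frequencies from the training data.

0.6621

sparrow: (25/69) × (16/25) × (23/25) × (14/25) × (1/25) × (7/25) ≈ 0.00133803
finch: (44/69) × (23/44) × (18/44) × (26/44) × (7/44) × (9/44) ≈ 0.00262213
P(finch | x) = 0.00262213 / 0.00396016 ≈ 0.6621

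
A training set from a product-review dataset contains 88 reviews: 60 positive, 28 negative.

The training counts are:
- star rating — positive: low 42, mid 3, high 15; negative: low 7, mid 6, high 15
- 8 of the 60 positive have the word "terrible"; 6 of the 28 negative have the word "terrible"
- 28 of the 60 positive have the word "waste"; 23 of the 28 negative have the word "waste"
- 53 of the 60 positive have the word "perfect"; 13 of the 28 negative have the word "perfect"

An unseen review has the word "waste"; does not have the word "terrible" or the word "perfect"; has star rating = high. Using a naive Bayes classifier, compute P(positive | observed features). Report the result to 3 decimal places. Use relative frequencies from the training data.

0.120

positive: (60/88) × (15/60) × (52/60) × (28/60) × (7/60) ≈ 0.00804293
negative: (28/88) × (15/28) × (22/28) × (23/28) × (15/28) ≈ 0.0589354
P(positive | x) = 0.00804293 / 0.06697833 ≈ 0.120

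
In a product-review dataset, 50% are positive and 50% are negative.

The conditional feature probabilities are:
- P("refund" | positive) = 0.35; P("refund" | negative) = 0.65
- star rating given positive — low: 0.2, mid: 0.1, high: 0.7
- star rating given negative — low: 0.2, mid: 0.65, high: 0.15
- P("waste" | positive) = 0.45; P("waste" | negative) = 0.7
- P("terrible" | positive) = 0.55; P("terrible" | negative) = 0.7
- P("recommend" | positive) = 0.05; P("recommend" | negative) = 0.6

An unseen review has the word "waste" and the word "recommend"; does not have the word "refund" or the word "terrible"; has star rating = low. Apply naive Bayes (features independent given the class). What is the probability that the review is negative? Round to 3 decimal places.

positive: 0.5 × (1−0.35) × 0.2 × 0.45 × (1−0.55) × 0.05 = 0.000658125
negative: 0.5 × (1−0.65) × 0.2 × 0.7 × (1−0.7) × 0.6 = 0.00441
P(negative | x) = 0.00441 / 0.005068125 ≈ 0.870

0.870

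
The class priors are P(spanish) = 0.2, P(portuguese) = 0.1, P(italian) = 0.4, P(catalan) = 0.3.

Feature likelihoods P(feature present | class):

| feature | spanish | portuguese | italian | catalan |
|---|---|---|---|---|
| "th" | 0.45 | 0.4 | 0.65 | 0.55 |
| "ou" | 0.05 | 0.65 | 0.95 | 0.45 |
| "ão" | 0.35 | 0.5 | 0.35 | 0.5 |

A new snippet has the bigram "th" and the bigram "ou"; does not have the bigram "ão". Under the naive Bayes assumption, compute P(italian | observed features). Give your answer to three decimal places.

0.752

spanish: 0.2 × 0.45 × 0.05 × (1−0.35) = 0.002925
portuguese: 0.1 × 0.4 × 0.65 × (1−0.5) = 0.013
italian: 0.4 × 0.65 × 0.95 × (1−0.35) = 0.16055
catalan: 0.3 × 0.55 × 0.45 × (1−0.5) = 0.037125
P(italian | x) = 0.16055 / 0.2136 ≈ 0.752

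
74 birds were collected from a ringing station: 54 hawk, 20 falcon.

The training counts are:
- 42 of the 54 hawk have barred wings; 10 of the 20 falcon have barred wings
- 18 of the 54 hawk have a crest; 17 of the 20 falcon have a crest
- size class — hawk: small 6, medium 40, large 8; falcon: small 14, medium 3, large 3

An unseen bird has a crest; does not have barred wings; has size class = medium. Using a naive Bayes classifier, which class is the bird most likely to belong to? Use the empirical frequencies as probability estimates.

hawk

hawk: (54/74) × (12/54) × (18/54) × (40/54) ≈ 0.04004
falcon: (20/74) × (10/20) × (17/20) × (3/20) ≈ 0.0172297
Highest score → hawk.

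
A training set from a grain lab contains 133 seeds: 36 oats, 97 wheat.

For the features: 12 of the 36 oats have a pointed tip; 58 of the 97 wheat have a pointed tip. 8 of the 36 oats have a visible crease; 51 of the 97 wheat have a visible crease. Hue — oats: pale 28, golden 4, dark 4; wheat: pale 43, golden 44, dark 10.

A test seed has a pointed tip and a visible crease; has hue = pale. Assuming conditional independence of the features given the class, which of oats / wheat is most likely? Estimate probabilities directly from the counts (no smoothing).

wheat

oats: (36/133) × (12/36) × (8/36) × (28/36) ≈ 0.0155945
wheat: (97/133) × (58/97) × (51/97) × (43/97) ≈ 0.101642
Highest score → wheat.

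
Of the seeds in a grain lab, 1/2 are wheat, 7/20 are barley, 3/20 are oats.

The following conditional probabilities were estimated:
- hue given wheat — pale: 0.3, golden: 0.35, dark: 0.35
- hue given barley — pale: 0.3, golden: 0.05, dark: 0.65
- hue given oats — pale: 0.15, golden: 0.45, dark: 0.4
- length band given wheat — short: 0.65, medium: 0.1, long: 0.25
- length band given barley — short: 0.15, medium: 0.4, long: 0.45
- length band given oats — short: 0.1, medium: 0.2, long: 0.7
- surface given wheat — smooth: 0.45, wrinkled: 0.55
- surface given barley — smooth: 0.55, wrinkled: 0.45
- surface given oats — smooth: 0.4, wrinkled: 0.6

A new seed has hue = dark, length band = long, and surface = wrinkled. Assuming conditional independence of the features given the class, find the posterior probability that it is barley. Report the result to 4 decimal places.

wheat: 0.5 × 0.35 × 0.25 × 0.55 = 0.0240625
barley: 0.35 × 0.65 × 0.45 × 0.45 = 0.04606875
oats: 0.15 × 0.4 × 0.7 × 0.6 = 0.0252
P(barley | x) = 0.04606875 / 0.09533125 ≈ 0.4832

0.4832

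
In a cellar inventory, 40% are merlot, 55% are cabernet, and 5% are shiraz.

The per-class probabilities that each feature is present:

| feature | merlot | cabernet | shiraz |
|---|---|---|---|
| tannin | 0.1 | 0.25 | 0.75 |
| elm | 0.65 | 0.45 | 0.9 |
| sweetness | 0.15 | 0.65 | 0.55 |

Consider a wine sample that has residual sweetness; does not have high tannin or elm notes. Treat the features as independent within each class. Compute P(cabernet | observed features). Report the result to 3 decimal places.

merlot: 0.4 × (1−0.1) × (1−0.65) × 0.15 = 0.0189
cabernet: 0.55 × (1−0.25) × (1−0.45) × 0.65 = 0.14746875
shiraz: 0.05 × (1−0.75) × (1−0.9) × 0.55 = 0.0006875
P(cabernet | x) = 0.14746875 / 0.16705625 ≈ 0.883

0.883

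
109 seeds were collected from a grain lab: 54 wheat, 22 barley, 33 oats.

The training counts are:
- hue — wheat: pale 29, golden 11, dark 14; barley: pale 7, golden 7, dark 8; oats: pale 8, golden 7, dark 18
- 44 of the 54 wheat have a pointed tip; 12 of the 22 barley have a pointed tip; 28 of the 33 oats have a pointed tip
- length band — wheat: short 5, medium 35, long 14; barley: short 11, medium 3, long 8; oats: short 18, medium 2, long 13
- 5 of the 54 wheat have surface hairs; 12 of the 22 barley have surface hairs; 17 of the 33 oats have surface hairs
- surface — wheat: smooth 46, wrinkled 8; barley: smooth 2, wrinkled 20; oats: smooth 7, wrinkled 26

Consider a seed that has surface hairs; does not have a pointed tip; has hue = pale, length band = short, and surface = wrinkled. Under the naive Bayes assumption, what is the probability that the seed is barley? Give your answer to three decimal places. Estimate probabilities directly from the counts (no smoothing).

wheat: (54/109) × (29/54) × (10/54) × (5/54) × (5/54) × (8/54) ≈ 0.0000625787
barley: (22/109) × (7/22) × (10/22) × (11/22) × (12/22) × (20/22) ≈ 0.00723744
oats: (33/109) × (8/33) × (5/33) × (18/33) × (17/33) × (26/33) ≈ 0.00246191
P(barley | x) = 0.00723744 / 0.0097619287 ≈ 0.741

0.741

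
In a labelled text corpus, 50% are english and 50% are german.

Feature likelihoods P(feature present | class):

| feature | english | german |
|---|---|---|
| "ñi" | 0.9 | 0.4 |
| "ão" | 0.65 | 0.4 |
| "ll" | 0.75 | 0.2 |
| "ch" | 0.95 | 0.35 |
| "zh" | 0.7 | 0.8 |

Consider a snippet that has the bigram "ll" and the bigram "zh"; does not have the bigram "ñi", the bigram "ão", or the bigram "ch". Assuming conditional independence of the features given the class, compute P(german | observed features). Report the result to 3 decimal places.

english: 0.5 × (1−0.9) × (1−0.65) × 0.75 × (1−0.95) × 0.7 = 0.000459375
german: 0.5 × (1−0.4) × (1−0.4) × 0.2 × (1−0.35) × 0.8 = 0.01872
P(german | x) = 0.01872 / 0.019179375 ≈ 0.976

0.976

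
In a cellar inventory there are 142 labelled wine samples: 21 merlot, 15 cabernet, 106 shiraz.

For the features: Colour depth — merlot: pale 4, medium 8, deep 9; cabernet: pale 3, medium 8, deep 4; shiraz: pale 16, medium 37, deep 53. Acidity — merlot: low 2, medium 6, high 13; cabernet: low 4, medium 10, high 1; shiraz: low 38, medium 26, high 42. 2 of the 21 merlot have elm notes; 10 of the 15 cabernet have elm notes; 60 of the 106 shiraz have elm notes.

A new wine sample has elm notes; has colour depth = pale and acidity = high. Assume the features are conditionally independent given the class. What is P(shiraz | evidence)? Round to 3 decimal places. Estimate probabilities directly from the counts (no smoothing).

merlot: (21/142) × (4/21) × (13/21) × (2/21) ≈ 0.00166076
cabernet: (15/142) × (3/15) × (1/15) × (10/15) ≈ 0.000938967
shiraz: (106/142) × (16/106) × (42/106) × (60/106) ≈ 0.0252709
P(shiraz | x) = 0.0252709 / 0.027870627 ≈ 0.907

0.907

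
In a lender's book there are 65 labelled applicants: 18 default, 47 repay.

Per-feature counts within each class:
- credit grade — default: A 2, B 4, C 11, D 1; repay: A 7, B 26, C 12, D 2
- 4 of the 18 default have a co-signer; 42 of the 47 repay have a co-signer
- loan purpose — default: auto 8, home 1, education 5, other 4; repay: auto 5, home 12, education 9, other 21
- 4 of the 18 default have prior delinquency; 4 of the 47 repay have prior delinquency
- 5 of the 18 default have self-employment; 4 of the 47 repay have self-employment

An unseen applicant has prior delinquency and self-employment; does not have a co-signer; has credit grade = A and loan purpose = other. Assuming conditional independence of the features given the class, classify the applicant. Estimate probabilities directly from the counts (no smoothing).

default

default: (18/65) × (2/18) × (14/18) × (4/18) × (4/18) × (5/18) ≈ 0.00032828
repay: (47/65) × (7/47) × (5/47) × (21/47) × (4/47) × (4/47) ≈ 0.0000370768
Highest score → default.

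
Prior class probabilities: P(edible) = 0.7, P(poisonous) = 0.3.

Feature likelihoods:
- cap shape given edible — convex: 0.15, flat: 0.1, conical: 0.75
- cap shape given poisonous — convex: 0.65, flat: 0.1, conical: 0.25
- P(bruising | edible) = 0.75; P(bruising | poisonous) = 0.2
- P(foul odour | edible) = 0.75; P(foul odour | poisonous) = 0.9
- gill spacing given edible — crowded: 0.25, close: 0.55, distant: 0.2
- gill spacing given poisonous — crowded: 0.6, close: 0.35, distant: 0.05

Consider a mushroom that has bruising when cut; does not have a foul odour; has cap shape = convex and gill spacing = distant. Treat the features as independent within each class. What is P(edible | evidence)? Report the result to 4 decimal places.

0.9528

edible: 0.7 × 0.15 × 0.75 × (1−0.75) × 0.2 = 0.0039375
poisonous: 0.3 × 0.65 × 0.2 × (1−0.9) × 0.05 = 0.000195
P(edible | x) = 0.0039375 / 0.0041325 ≈ 0.9528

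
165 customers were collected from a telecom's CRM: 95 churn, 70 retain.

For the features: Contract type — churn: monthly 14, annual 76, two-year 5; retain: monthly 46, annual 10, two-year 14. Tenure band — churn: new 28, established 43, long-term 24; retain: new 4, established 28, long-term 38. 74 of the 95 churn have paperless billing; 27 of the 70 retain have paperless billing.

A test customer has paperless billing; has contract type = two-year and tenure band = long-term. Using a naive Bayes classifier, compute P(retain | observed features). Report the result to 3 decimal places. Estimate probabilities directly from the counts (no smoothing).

churn: (95/165) × (5/95) × (24/95) × (74/95) ≈ 0.00596323
retain: (70/165) × (14/70) × (38/70) × (27/70) ≈ 0.0177662
P(retain | x) = 0.0177662 / 0.02372943 ≈ 0.749

0.749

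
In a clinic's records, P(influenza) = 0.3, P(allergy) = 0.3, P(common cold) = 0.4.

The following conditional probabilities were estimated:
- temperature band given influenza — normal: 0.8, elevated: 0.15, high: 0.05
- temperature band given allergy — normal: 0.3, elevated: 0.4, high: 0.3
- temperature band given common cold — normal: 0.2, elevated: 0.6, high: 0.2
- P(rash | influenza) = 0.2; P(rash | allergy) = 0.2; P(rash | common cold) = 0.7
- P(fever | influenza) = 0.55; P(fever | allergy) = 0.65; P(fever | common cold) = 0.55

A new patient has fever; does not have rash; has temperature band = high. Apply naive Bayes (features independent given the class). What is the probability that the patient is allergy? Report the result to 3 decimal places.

0.703

influenza: 0.3 × 0.05 × (1−0.2) × 0.55 = 0.0066
allergy: 0.3 × 0.3 × (1−0.2) × 0.65 = 0.0468
common cold: 0.4 × 0.2 × (1−0.7) × 0.55 = 0.0132
P(allergy | x) = 0.0468 / 0.0666 ≈ 0.703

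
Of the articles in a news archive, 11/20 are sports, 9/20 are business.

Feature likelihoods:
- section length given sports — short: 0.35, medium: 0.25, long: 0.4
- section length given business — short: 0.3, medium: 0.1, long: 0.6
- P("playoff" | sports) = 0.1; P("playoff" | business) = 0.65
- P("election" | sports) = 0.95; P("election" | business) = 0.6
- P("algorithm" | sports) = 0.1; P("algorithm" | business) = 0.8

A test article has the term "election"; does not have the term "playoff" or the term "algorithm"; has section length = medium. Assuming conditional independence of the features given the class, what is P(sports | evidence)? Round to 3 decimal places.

0.982

sports: 0.55 × 0.25 × (1−0.1) × 0.95 × (1−0.1) = 0.10580625
business: 0.45 × 0.1 × (1−0.65) × 0.6 × (1−0.8) = 0.00189
P(sports | x) = 0.10580625 / 0.10769625 ≈ 0.982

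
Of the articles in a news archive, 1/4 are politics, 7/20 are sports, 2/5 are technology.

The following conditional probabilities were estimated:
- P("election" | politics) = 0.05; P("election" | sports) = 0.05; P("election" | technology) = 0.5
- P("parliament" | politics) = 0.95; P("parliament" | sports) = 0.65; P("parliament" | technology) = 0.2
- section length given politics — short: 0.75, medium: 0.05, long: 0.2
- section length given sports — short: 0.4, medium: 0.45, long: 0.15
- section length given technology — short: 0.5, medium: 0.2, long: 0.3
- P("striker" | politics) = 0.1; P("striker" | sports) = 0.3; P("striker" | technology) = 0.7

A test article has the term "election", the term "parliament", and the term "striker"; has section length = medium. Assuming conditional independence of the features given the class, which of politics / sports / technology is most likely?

politics: 0.25 × 0.05 × 0.95 × 0.05 × 0.1 = 0.000059375
sports: 0.35 × 0.05 × 0.65 × 0.45 × 0.3 = 0.001535625
technology: 0.4 × 0.5 × 0.2 × 0.2 × 0.7 = 0.0056
Highest score → technology.

technology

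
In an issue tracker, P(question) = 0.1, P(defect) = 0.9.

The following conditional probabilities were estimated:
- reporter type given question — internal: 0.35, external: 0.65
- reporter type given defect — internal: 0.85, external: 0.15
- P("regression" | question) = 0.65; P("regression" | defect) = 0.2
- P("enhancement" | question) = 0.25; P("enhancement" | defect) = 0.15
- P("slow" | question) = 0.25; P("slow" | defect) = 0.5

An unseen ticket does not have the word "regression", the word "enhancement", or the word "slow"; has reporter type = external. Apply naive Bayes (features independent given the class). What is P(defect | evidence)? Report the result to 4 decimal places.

question: 0.1 × 0.65 × (1−0.65) × (1−0.25) × (1−0.25) = 0.012796875
defect: 0.9 × 0.15 × (1−0.2) × (1−0.15) × (1−0.5) = 0.0459
P(defect | x) = 0.0459 / 0.058696875 ≈ 0.7820

0.7820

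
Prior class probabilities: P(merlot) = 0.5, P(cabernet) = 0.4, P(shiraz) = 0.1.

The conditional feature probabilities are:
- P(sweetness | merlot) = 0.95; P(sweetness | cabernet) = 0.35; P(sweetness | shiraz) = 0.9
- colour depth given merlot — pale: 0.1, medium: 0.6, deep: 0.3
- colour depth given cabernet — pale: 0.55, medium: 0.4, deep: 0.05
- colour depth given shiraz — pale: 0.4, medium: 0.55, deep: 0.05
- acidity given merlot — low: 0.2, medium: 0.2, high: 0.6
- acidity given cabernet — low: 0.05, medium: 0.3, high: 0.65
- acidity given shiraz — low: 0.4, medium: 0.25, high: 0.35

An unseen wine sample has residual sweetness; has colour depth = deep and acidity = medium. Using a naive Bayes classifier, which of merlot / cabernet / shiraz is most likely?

merlot: 0.5 × 0.95 × 0.3 × 0.2 = 0.0285
cabernet: 0.4 × 0.35 × 0.05 × 0.3 = 0.0021
shiraz: 0.1 × 0.9 × 0.05 × 0.25 = 0.001125
Highest score → merlot.

merlot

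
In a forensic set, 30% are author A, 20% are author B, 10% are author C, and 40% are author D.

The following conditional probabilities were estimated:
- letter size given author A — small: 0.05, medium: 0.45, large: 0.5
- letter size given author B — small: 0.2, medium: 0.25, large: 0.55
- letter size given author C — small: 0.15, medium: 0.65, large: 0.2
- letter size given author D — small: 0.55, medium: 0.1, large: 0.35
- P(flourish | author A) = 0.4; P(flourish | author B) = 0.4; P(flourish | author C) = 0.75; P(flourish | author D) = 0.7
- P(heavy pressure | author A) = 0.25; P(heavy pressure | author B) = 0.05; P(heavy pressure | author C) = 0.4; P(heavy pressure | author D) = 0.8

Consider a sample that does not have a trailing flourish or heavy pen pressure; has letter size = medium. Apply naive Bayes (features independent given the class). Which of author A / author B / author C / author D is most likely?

author A

author A: 0.3 × 0.45 × (1−0.4) × (1−0.25) = 0.06075
author B: 0.2 × 0.25 × (1−0.4) × (1−0.05) = 0.0285
author C: 0.1 × 0.65 × (1−0.75) × (1−0.4) = 0.00975
author D: 0.4 × 0.1 × (1−0.7) × (1−0.8) = 0.0024
Highest score → author A.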